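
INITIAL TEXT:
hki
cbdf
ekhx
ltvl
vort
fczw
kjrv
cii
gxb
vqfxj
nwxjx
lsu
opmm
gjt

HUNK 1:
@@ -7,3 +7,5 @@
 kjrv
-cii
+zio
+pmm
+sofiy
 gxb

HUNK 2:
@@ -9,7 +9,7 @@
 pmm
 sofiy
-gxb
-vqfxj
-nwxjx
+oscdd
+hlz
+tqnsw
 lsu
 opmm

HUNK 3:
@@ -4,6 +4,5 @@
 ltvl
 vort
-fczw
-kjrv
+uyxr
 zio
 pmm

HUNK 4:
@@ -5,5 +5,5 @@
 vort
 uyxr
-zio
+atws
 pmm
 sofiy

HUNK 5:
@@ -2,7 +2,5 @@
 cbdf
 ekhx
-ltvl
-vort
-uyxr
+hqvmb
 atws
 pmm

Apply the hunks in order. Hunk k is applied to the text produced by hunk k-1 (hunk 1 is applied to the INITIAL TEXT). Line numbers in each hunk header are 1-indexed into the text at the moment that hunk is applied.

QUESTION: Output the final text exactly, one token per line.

Hunk 1: at line 7 remove [cii] add [zio,pmm,sofiy] -> 16 lines: hki cbdf ekhx ltvl vort fczw kjrv zio pmm sofiy gxb vqfxj nwxjx lsu opmm gjt
Hunk 2: at line 9 remove [gxb,vqfxj,nwxjx] add [oscdd,hlz,tqnsw] -> 16 lines: hki cbdf ekhx ltvl vort fczw kjrv zio pmm sofiy oscdd hlz tqnsw lsu opmm gjt
Hunk 3: at line 4 remove [fczw,kjrv] add [uyxr] -> 15 lines: hki cbdf ekhx ltvl vort uyxr zio pmm sofiy oscdd hlz tqnsw lsu opmm gjt
Hunk 4: at line 5 remove [zio] add [atws] -> 15 lines: hki cbdf ekhx ltvl vort uyxr atws pmm sofiy oscdd hlz tqnsw lsu opmm gjt
Hunk 5: at line 2 remove [ltvl,vort,uyxr] add [hqvmb] -> 13 lines: hki cbdf ekhx hqvmb atws pmm sofiy oscdd hlz tqnsw lsu opmm gjt

Answer: hki
cbdf
ekhx
hqvmb
atws
pmm
sofiy
oscdd
hlz
tqnsw
lsu
opmm
gjt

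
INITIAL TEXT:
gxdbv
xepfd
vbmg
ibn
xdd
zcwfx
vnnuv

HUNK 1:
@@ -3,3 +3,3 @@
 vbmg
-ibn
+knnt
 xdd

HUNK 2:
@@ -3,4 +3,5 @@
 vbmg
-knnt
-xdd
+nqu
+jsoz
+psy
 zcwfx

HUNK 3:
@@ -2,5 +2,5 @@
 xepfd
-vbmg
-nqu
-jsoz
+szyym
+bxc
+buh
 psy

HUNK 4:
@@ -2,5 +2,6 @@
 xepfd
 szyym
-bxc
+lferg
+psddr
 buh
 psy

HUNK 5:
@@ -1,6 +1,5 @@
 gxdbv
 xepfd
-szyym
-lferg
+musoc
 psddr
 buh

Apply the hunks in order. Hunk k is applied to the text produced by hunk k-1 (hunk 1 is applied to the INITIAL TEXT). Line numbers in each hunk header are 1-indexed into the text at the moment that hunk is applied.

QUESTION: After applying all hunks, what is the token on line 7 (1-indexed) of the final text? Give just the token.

Answer: zcwfx

Derivation:
Hunk 1: at line 3 remove [ibn] add [knnt] -> 7 lines: gxdbv xepfd vbmg knnt xdd zcwfx vnnuv
Hunk 2: at line 3 remove [knnt,xdd] add [nqu,jsoz,psy] -> 8 lines: gxdbv xepfd vbmg nqu jsoz psy zcwfx vnnuv
Hunk 3: at line 2 remove [vbmg,nqu,jsoz] add [szyym,bxc,buh] -> 8 lines: gxdbv xepfd szyym bxc buh psy zcwfx vnnuv
Hunk 4: at line 2 remove [bxc] add [lferg,psddr] -> 9 lines: gxdbv xepfd szyym lferg psddr buh psy zcwfx vnnuv
Hunk 5: at line 1 remove [szyym,lferg] add [musoc] -> 8 lines: gxdbv xepfd musoc psddr buh psy zcwfx vnnuv
Final line 7: zcwfx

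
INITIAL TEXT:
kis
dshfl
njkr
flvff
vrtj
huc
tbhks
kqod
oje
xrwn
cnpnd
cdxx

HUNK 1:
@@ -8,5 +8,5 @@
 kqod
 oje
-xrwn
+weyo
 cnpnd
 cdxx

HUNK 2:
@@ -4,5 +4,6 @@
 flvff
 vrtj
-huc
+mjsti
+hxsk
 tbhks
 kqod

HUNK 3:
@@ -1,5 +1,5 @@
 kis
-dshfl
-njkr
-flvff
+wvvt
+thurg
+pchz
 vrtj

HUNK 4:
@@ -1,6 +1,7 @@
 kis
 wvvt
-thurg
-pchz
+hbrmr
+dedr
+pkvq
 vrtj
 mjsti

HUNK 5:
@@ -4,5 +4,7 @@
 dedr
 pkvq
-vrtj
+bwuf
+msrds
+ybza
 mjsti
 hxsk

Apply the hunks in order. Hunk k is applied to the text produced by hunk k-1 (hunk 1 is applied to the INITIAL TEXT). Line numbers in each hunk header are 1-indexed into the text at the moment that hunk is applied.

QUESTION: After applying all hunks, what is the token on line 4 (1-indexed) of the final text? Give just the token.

Hunk 1: at line 8 remove [xrwn] add [weyo] -> 12 lines: kis dshfl njkr flvff vrtj huc tbhks kqod oje weyo cnpnd cdxx
Hunk 2: at line 4 remove [huc] add [mjsti,hxsk] -> 13 lines: kis dshfl njkr flvff vrtj mjsti hxsk tbhks kqod oje weyo cnpnd cdxx
Hunk 3: at line 1 remove [dshfl,njkr,flvff] add [wvvt,thurg,pchz] -> 13 lines: kis wvvt thurg pchz vrtj mjsti hxsk tbhks kqod oje weyo cnpnd cdxx
Hunk 4: at line 1 remove [thurg,pchz] add [hbrmr,dedr,pkvq] -> 14 lines: kis wvvt hbrmr dedr pkvq vrtj mjsti hxsk tbhks kqod oje weyo cnpnd cdxx
Hunk 5: at line 4 remove [vrtj] add [bwuf,msrds,ybza] -> 16 lines: kis wvvt hbrmr dedr pkvq bwuf msrds ybza mjsti hxsk tbhks kqod oje weyo cnpnd cdxx
Final line 4: dedr

Answer: dedr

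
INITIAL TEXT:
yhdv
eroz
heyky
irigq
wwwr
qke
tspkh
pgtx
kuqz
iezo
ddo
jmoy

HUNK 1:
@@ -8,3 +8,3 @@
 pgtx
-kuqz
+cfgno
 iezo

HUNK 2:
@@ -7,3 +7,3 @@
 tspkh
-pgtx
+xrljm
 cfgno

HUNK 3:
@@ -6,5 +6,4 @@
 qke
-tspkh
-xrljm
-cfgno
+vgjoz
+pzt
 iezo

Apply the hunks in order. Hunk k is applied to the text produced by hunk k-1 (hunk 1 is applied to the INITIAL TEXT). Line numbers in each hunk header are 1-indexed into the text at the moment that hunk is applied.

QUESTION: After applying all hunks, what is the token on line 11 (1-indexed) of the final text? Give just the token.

Answer: jmoy

Derivation:
Hunk 1: at line 8 remove [kuqz] add [cfgno] -> 12 lines: yhdv eroz heyky irigq wwwr qke tspkh pgtx cfgno iezo ddo jmoy
Hunk 2: at line 7 remove [pgtx] add [xrljm] -> 12 lines: yhdv eroz heyky irigq wwwr qke tspkh xrljm cfgno iezo ddo jmoy
Hunk 3: at line 6 remove [tspkh,xrljm,cfgno] add [vgjoz,pzt] -> 11 lines: yhdv eroz heyky irigq wwwr qke vgjoz pzt iezo ddo jmoy
Final line 11: jmoy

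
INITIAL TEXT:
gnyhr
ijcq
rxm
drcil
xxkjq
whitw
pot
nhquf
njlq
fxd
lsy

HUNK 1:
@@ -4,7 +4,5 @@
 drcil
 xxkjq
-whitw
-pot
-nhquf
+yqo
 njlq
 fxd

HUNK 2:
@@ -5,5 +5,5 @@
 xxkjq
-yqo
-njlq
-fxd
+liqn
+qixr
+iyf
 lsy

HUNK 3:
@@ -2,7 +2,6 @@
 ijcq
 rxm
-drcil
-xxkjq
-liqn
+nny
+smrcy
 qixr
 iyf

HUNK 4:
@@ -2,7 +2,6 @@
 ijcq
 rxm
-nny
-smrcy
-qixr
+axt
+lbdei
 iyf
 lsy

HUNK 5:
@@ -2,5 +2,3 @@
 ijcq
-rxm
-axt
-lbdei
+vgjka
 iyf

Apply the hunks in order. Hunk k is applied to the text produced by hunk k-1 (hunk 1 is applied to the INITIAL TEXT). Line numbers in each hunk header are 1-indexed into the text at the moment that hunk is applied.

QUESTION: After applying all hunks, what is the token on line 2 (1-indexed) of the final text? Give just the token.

Answer: ijcq

Derivation:
Hunk 1: at line 4 remove [whitw,pot,nhquf] add [yqo] -> 9 lines: gnyhr ijcq rxm drcil xxkjq yqo njlq fxd lsy
Hunk 2: at line 5 remove [yqo,njlq,fxd] add [liqn,qixr,iyf] -> 9 lines: gnyhr ijcq rxm drcil xxkjq liqn qixr iyf lsy
Hunk 3: at line 2 remove [drcil,xxkjq,liqn] add [nny,smrcy] -> 8 lines: gnyhr ijcq rxm nny smrcy qixr iyf lsy
Hunk 4: at line 2 remove [nny,smrcy,qixr] add [axt,lbdei] -> 7 lines: gnyhr ijcq rxm axt lbdei iyf lsy
Hunk 5: at line 2 remove [rxm,axt,lbdei] add [vgjka] -> 5 lines: gnyhr ijcq vgjka iyf lsy
Final line 2: ijcq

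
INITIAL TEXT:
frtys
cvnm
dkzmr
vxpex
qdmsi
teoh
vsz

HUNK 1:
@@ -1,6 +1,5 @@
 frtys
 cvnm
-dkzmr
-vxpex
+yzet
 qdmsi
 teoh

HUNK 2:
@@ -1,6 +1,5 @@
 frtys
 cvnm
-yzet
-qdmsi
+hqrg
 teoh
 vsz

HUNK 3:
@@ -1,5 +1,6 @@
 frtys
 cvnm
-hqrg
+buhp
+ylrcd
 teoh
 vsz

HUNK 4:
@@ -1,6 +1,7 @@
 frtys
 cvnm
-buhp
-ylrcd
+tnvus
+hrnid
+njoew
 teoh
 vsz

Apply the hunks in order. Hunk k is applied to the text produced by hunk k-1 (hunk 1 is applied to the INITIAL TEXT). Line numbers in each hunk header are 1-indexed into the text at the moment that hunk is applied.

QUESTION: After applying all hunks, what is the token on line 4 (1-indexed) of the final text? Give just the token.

Answer: hrnid

Derivation:
Hunk 1: at line 1 remove [dkzmr,vxpex] add [yzet] -> 6 lines: frtys cvnm yzet qdmsi teoh vsz
Hunk 2: at line 1 remove [yzet,qdmsi] add [hqrg] -> 5 lines: frtys cvnm hqrg teoh vsz
Hunk 3: at line 1 remove [hqrg] add [buhp,ylrcd] -> 6 lines: frtys cvnm buhp ylrcd teoh vsz
Hunk 4: at line 1 remove [buhp,ylrcd] add [tnvus,hrnid,njoew] -> 7 lines: frtys cvnm tnvus hrnid njoew teoh vsz
Final line 4: hrnid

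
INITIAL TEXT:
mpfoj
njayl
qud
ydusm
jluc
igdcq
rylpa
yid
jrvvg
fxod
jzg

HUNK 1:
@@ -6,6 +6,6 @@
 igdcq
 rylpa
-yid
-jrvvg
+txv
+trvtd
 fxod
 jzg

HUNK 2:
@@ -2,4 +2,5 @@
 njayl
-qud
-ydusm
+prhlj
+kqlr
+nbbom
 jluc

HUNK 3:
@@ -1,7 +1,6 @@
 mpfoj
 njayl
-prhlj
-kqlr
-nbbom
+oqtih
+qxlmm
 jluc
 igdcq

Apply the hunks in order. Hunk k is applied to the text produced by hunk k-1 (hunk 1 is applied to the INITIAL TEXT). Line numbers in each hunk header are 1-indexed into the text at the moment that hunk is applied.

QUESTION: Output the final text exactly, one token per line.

Answer: mpfoj
njayl
oqtih
qxlmm
jluc
igdcq
rylpa
txv
trvtd
fxod
jzg

Derivation:
Hunk 1: at line 6 remove [yid,jrvvg] add [txv,trvtd] -> 11 lines: mpfoj njayl qud ydusm jluc igdcq rylpa txv trvtd fxod jzg
Hunk 2: at line 2 remove [qud,ydusm] add [prhlj,kqlr,nbbom] -> 12 lines: mpfoj njayl prhlj kqlr nbbom jluc igdcq rylpa txv trvtd fxod jzg
Hunk 3: at line 1 remove [prhlj,kqlr,nbbom] add [oqtih,qxlmm] -> 11 lines: mpfoj njayl oqtih qxlmm jluc igdcq rylpa txv trvtd fxod jzg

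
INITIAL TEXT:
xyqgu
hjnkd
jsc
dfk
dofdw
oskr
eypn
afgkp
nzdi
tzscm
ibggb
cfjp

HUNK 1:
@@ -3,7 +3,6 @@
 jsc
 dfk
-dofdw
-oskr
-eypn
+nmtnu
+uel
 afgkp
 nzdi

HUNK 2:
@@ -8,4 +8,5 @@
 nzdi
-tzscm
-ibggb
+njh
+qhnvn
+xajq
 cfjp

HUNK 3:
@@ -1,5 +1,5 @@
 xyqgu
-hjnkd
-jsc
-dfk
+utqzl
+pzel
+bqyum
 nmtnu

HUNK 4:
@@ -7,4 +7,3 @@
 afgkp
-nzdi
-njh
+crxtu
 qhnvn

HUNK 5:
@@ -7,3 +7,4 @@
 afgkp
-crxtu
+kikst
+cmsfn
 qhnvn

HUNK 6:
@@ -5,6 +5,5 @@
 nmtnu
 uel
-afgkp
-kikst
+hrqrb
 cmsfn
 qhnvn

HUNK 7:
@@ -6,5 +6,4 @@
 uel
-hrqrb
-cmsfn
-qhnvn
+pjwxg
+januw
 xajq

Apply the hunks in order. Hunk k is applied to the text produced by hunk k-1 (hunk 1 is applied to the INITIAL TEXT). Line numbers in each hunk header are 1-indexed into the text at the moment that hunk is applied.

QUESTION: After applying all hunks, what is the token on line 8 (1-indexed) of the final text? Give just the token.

Hunk 1: at line 3 remove [dofdw,oskr,eypn] add [nmtnu,uel] -> 11 lines: xyqgu hjnkd jsc dfk nmtnu uel afgkp nzdi tzscm ibggb cfjp
Hunk 2: at line 8 remove [tzscm,ibggb] add [njh,qhnvn,xajq] -> 12 lines: xyqgu hjnkd jsc dfk nmtnu uel afgkp nzdi njh qhnvn xajq cfjp
Hunk 3: at line 1 remove [hjnkd,jsc,dfk] add [utqzl,pzel,bqyum] -> 12 lines: xyqgu utqzl pzel bqyum nmtnu uel afgkp nzdi njh qhnvn xajq cfjp
Hunk 4: at line 7 remove [nzdi,njh] add [crxtu] -> 11 lines: xyqgu utqzl pzel bqyum nmtnu uel afgkp crxtu qhnvn xajq cfjp
Hunk 5: at line 7 remove [crxtu] add [kikst,cmsfn] -> 12 lines: xyqgu utqzl pzel bqyum nmtnu uel afgkp kikst cmsfn qhnvn xajq cfjp
Hunk 6: at line 5 remove [afgkp,kikst] add [hrqrb] -> 11 lines: xyqgu utqzl pzel bqyum nmtnu uel hrqrb cmsfn qhnvn xajq cfjp
Hunk 7: at line 6 remove [hrqrb,cmsfn,qhnvn] add [pjwxg,januw] -> 10 lines: xyqgu utqzl pzel bqyum nmtnu uel pjwxg januw xajq cfjp
Final line 8: januw

Answer: januw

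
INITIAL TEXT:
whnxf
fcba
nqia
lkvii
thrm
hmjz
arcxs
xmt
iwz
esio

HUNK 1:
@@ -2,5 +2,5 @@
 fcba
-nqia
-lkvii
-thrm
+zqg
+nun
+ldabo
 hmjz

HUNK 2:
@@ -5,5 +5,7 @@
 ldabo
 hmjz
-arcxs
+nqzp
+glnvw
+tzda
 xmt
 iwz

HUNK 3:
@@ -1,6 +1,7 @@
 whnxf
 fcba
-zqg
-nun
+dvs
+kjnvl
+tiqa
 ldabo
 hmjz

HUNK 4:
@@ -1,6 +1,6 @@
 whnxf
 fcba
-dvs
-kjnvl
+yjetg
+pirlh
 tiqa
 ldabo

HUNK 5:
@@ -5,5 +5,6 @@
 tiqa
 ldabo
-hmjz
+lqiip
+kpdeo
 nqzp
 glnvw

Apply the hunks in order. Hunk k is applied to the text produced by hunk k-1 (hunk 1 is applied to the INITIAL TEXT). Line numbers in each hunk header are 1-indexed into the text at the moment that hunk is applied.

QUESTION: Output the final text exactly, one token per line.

Hunk 1: at line 2 remove [nqia,lkvii,thrm] add [zqg,nun,ldabo] -> 10 lines: whnxf fcba zqg nun ldabo hmjz arcxs xmt iwz esio
Hunk 2: at line 5 remove [arcxs] add [nqzp,glnvw,tzda] -> 12 lines: whnxf fcba zqg nun ldabo hmjz nqzp glnvw tzda xmt iwz esio
Hunk 3: at line 1 remove [zqg,nun] add [dvs,kjnvl,tiqa] -> 13 lines: whnxf fcba dvs kjnvl tiqa ldabo hmjz nqzp glnvw tzda xmt iwz esio
Hunk 4: at line 1 remove [dvs,kjnvl] add [yjetg,pirlh] -> 13 lines: whnxf fcba yjetg pirlh tiqa ldabo hmjz nqzp glnvw tzda xmt iwz esio
Hunk 5: at line 5 remove [hmjz] add [lqiip,kpdeo] -> 14 lines: whnxf fcba yjetg pirlh tiqa ldabo lqiip kpdeo nqzp glnvw tzda xmt iwz esio

Answer: whnxf
fcba
yjetg
pirlh
tiqa
ldabo
lqiip
kpdeo
nqzp
glnvw
tzda
xmt
iwz
esio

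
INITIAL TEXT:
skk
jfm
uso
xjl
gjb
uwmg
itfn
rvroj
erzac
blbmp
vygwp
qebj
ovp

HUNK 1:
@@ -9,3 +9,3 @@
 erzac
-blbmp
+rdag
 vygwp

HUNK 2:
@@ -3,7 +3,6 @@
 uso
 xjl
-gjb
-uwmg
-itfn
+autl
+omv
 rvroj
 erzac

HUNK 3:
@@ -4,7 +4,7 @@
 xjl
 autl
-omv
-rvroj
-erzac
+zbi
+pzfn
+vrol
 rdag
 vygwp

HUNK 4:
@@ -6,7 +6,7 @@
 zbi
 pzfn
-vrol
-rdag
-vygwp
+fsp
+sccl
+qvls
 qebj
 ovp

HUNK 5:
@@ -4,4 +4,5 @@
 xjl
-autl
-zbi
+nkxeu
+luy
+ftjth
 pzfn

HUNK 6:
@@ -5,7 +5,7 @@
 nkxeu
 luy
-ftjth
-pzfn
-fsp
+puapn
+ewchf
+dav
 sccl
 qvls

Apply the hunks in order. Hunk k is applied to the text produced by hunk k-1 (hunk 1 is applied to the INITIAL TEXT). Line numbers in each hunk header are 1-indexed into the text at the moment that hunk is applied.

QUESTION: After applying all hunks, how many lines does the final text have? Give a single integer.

Hunk 1: at line 9 remove [blbmp] add [rdag] -> 13 lines: skk jfm uso xjl gjb uwmg itfn rvroj erzac rdag vygwp qebj ovp
Hunk 2: at line 3 remove [gjb,uwmg,itfn] add [autl,omv] -> 12 lines: skk jfm uso xjl autl omv rvroj erzac rdag vygwp qebj ovp
Hunk 3: at line 4 remove [omv,rvroj,erzac] add [zbi,pzfn,vrol] -> 12 lines: skk jfm uso xjl autl zbi pzfn vrol rdag vygwp qebj ovp
Hunk 4: at line 6 remove [vrol,rdag,vygwp] add [fsp,sccl,qvls] -> 12 lines: skk jfm uso xjl autl zbi pzfn fsp sccl qvls qebj ovp
Hunk 5: at line 4 remove [autl,zbi] add [nkxeu,luy,ftjth] -> 13 lines: skk jfm uso xjl nkxeu luy ftjth pzfn fsp sccl qvls qebj ovp
Hunk 6: at line 5 remove [ftjth,pzfn,fsp] add [puapn,ewchf,dav] -> 13 lines: skk jfm uso xjl nkxeu luy puapn ewchf dav sccl qvls qebj ovp
Final line count: 13

Answer: 13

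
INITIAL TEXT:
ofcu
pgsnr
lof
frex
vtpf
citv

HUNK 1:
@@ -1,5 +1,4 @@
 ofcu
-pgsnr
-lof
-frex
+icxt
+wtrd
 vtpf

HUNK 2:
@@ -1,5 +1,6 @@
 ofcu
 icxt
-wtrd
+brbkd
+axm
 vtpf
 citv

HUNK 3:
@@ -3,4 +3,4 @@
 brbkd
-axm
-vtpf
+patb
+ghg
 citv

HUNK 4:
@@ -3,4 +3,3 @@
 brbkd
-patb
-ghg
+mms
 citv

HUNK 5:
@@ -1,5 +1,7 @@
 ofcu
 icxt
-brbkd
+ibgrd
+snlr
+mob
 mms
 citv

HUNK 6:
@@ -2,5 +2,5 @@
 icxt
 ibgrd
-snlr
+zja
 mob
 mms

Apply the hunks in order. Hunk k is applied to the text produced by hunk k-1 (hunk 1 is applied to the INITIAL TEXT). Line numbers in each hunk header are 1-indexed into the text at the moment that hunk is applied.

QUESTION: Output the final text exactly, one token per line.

Answer: ofcu
icxt
ibgrd
zja
mob
mms
citv

Derivation:
Hunk 1: at line 1 remove [pgsnr,lof,frex] add [icxt,wtrd] -> 5 lines: ofcu icxt wtrd vtpf citv
Hunk 2: at line 1 remove [wtrd] add [brbkd,axm] -> 6 lines: ofcu icxt brbkd axm vtpf citv
Hunk 3: at line 3 remove [axm,vtpf] add [patb,ghg] -> 6 lines: ofcu icxt brbkd patb ghg citv
Hunk 4: at line 3 remove [patb,ghg] add [mms] -> 5 lines: ofcu icxt brbkd mms citv
Hunk 5: at line 1 remove [brbkd] add [ibgrd,snlr,mob] -> 7 lines: ofcu icxt ibgrd snlr mob mms citv
Hunk 6: at line 2 remove [snlr] add [zja] -> 7 lines: ofcu icxt ibgrd zja mob mms citv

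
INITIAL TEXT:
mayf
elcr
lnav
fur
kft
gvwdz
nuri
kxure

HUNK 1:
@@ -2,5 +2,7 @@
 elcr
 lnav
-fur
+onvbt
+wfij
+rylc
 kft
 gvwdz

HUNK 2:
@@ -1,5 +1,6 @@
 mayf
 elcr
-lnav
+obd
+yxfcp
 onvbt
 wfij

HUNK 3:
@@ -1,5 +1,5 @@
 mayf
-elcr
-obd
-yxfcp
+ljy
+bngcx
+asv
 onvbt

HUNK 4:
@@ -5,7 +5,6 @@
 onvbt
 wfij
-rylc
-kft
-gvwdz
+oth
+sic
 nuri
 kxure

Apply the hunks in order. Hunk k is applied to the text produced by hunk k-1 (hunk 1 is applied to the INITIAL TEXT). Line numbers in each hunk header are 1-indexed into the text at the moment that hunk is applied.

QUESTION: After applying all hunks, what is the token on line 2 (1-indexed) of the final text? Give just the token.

Hunk 1: at line 2 remove [fur] add [onvbt,wfij,rylc] -> 10 lines: mayf elcr lnav onvbt wfij rylc kft gvwdz nuri kxure
Hunk 2: at line 1 remove [lnav] add [obd,yxfcp] -> 11 lines: mayf elcr obd yxfcp onvbt wfij rylc kft gvwdz nuri kxure
Hunk 3: at line 1 remove [elcr,obd,yxfcp] add [ljy,bngcx,asv] -> 11 lines: mayf ljy bngcx asv onvbt wfij rylc kft gvwdz nuri kxure
Hunk 4: at line 5 remove [rylc,kft,gvwdz] add [oth,sic] -> 10 lines: mayf ljy bngcx asv onvbt wfij oth sic nuri kxure
Final line 2: ljy

Answer: ljy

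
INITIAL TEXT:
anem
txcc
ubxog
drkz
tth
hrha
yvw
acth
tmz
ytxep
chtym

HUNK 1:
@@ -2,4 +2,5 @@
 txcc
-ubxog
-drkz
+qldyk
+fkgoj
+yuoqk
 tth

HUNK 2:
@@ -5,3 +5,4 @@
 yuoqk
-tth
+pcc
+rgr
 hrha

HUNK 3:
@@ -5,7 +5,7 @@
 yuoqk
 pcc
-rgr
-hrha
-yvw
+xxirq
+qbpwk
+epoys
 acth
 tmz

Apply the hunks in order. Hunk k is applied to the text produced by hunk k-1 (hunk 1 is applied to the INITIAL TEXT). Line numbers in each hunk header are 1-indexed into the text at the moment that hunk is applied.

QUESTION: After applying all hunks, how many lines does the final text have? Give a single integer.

Answer: 13

Derivation:
Hunk 1: at line 2 remove [ubxog,drkz] add [qldyk,fkgoj,yuoqk] -> 12 lines: anem txcc qldyk fkgoj yuoqk tth hrha yvw acth tmz ytxep chtym
Hunk 2: at line 5 remove [tth] add [pcc,rgr] -> 13 lines: anem txcc qldyk fkgoj yuoqk pcc rgr hrha yvw acth tmz ytxep chtym
Hunk 3: at line 5 remove [rgr,hrha,yvw] add [xxirq,qbpwk,epoys] -> 13 lines: anem txcc qldyk fkgoj yuoqk pcc xxirq qbpwk epoys acth tmz ytxep chtym
Final line count: 13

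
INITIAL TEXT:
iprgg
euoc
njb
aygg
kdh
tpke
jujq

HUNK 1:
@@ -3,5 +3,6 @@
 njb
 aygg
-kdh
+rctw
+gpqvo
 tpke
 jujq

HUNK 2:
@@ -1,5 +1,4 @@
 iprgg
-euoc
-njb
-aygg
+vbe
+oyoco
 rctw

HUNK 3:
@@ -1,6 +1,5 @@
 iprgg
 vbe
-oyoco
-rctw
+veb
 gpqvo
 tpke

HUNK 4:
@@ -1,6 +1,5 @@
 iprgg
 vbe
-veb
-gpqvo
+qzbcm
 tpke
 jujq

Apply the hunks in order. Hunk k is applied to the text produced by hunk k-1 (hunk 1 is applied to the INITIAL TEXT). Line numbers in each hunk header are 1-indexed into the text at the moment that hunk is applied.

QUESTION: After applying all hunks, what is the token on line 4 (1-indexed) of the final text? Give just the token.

Answer: tpke

Derivation:
Hunk 1: at line 3 remove [kdh] add [rctw,gpqvo] -> 8 lines: iprgg euoc njb aygg rctw gpqvo tpke jujq
Hunk 2: at line 1 remove [euoc,njb,aygg] add [vbe,oyoco] -> 7 lines: iprgg vbe oyoco rctw gpqvo tpke jujq
Hunk 3: at line 1 remove [oyoco,rctw] add [veb] -> 6 lines: iprgg vbe veb gpqvo tpke jujq
Hunk 4: at line 1 remove [veb,gpqvo] add [qzbcm] -> 5 lines: iprgg vbe qzbcm tpke jujq
Final line 4: tpke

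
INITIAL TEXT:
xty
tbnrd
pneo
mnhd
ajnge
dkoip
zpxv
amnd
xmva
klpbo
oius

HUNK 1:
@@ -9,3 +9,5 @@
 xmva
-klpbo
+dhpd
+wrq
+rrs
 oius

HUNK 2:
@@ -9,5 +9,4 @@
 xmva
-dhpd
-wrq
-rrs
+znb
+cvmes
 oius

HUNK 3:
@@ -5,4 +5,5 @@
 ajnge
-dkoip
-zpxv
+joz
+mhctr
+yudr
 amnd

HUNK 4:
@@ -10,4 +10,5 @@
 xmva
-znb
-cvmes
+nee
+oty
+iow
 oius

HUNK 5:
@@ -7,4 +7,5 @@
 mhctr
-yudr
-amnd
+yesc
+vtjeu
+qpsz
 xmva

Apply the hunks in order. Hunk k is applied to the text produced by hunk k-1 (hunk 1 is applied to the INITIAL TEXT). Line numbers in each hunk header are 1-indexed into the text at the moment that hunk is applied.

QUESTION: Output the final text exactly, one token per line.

Hunk 1: at line 9 remove [klpbo] add [dhpd,wrq,rrs] -> 13 lines: xty tbnrd pneo mnhd ajnge dkoip zpxv amnd xmva dhpd wrq rrs oius
Hunk 2: at line 9 remove [dhpd,wrq,rrs] add [znb,cvmes] -> 12 lines: xty tbnrd pneo mnhd ajnge dkoip zpxv amnd xmva znb cvmes oius
Hunk 3: at line 5 remove [dkoip,zpxv] add [joz,mhctr,yudr] -> 13 lines: xty tbnrd pneo mnhd ajnge joz mhctr yudr amnd xmva znb cvmes oius
Hunk 4: at line 10 remove [znb,cvmes] add [nee,oty,iow] -> 14 lines: xty tbnrd pneo mnhd ajnge joz mhctr yudr amnd xmva nee oty iow oius
Hunk 5: at line 7 remove [yudr,amnd] add [yesc,vtjeu,qpsz] -> 15 lines: xty tbnrd pneo mnhd ajnge joz mhctr yesc vtjeu qpsz xmva nee oty iow oius

Answer: xty
tbnrd
pneo
mnhd
ajnge
joz
mhctr
yesc
vtjeu
qpsz
xmva
nee
oty
iow
oius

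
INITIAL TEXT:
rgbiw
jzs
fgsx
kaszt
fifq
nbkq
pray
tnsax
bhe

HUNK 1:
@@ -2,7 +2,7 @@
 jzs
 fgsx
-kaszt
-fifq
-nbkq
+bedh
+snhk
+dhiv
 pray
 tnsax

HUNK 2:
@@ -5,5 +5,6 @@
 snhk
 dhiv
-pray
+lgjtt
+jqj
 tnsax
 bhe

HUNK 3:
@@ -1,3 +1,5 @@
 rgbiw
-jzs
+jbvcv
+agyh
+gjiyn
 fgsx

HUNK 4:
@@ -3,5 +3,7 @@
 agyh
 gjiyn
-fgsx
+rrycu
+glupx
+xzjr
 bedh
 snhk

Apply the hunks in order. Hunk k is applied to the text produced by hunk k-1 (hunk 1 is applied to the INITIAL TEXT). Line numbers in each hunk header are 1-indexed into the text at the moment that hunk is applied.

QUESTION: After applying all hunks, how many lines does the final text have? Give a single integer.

Hunk 1: at line 2 remove [kaszt,fifq,nbkq] add [bedh,snhk,dhiv] -> 9 lines: rgbiw jzs fgsx bedh snhk dhiv pray tnsax bhe
Hunk 2: at line 5 remove [pray] add [lgjtt,jqj] -> 10 lines: rgbiw jzs fgsx bedh snhk dhiv lgjtt jqj tnsax bhe
Hunk 3: at line 1 remove [jzs] add [jbvcv,agyh,gjiyn] -> 12 lines: rgbiw jbvcv agyh gjiyn fgsx bedh snhk dhiv lgjtt jqj tnsax bhe
Hunk 4: at line 3 remove [fgsx] add [rrycu,glupx,xzjr] -> 14 lines: rgbiw jbvcv agyh gjiyn rrycu glupx xzjr bedh snhk dhiv lgjtt jqj tnsax bhe
Final line count: 14

Answer: 14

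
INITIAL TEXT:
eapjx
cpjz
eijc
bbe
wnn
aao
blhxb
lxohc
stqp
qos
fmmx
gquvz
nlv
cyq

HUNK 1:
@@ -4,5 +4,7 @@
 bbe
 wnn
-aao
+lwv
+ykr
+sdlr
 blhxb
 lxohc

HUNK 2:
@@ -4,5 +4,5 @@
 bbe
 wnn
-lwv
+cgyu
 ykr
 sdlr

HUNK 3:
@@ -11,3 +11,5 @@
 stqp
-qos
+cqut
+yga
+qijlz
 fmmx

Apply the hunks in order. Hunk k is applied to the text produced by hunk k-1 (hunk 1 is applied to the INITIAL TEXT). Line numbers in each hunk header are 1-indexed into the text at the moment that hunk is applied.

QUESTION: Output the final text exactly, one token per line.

Answer: eapjx
cpjz
eijc
bbe
wnn
cgyu
ykr
sdlr
blhxb
lxohc
stqp
cqut
yga
qijlz
fmmx
gquvz
nlv
cyq

Derivation:
Hunk 1: at line 4 remove [aao] add [lwv,ykr,sdlr] -> 16 lines: eapjx cpjz eijc bbe wnn lwv ykr sdlr blhxb lxohc stqp qos fmmx gquvz nlv cyq
Hunk 2: at line 4 remove [lwv] add [cgyu] -> 16 lines: eapjx cpjz eijc bbe wnn cgyu ykr sdlr blhxb lxohc stqp qos fmmx gquvz nlv cyq
Hunk 3: at line 11 remove [qos] add [cqut,yga,qijlz] -> 18 lines: eapjx cpjz eijc bbe wnn cgyu ykr sdlr blhxb lxohc stqp cqut yga qijlz fmmx gquvz nlv cyq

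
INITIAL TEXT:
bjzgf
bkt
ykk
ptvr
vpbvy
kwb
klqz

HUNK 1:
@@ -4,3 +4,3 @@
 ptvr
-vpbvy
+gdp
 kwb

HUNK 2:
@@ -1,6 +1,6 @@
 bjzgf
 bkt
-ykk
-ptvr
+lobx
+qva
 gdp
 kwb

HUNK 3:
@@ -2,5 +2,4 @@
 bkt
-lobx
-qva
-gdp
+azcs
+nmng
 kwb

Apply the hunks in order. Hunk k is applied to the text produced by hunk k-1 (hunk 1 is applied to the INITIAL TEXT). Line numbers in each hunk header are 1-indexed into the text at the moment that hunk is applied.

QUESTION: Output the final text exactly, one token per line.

Hunk 1: at line 4 remove [vpbvy] add [gdp] -> 7 lines: bjzgf bkt ykk ptvr gdp kwb klqz
Hunk 2: at line 1 remove [ykk,ptvr] add [lobx,qva] -> 7 lines: bjzgf bkt lobx qva gdp kwb klqz
Hunk 3: at line 2 remove [lobx,qva,gdp] add [azcs,nmng] -> 6 lines: bjzgf bkt azcs nmng kwb klqz

Answer: bjzgf
bkt
azcs
nmng
kwb
klqz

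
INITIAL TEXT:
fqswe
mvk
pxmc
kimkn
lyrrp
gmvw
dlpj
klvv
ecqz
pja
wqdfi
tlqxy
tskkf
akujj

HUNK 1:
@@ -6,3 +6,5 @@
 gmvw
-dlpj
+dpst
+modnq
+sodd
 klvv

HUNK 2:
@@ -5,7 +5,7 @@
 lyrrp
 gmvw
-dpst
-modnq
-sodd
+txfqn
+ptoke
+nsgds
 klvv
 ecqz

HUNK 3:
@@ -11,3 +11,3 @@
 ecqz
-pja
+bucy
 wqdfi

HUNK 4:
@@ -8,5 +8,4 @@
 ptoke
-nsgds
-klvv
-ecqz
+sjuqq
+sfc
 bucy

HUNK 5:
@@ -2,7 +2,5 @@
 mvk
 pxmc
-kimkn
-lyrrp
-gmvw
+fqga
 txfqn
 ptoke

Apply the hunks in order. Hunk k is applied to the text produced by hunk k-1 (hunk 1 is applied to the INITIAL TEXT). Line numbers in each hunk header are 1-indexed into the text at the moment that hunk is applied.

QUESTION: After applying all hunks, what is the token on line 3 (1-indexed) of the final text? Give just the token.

Hunk 1: at line 6 remove [dlpj] add [dpst,modnq,sodd] -> 16 lines: fqswe mvk pxmc kimkn lyrrp gmvw dpst modnq sodd klvv ecqz pja wqdfi tlqxy tskkf akujj
Hunk 2: at line 5 remove [dpst,modnq,sodd] add [txfqn,ptoke,nsgds] -> 16 lines: fqswe mvk pxmc kimkn lyrrp gmvw txfqn ptoke nsgds klvv ecqz pja wqdfi tlqxy tskkf akujj
Hunk 3: at line 11 remove [pja] add [bucy] -> 16 lines: fqswe mvk pxmc kimkn lyrrp gmvw txfqn ptoke nsgds klvv ecqz bucy wqdfi tlqxy tskkf akujj
Hunk 4: at line 8 remove [nsgds,klvv,ecqz] add [sjuqq,sfc] -> 15 lines: fqswe mvk pxmc kimkn lyrrp gmvw txfqn ptoke sjuqq sfc bucy wqdfi tlqxy tskkf akujj
Hunk 5: at line 2 remove [kimkn,lyrrp,gmvw] add [fqga] -> 13 lines: fqswe mvk pxmc fqga txfqn ptoke sjuqq sfc bucy wqdfi tlqxy tskkf akujj
Final line 3: pxmc

Answer: pxmc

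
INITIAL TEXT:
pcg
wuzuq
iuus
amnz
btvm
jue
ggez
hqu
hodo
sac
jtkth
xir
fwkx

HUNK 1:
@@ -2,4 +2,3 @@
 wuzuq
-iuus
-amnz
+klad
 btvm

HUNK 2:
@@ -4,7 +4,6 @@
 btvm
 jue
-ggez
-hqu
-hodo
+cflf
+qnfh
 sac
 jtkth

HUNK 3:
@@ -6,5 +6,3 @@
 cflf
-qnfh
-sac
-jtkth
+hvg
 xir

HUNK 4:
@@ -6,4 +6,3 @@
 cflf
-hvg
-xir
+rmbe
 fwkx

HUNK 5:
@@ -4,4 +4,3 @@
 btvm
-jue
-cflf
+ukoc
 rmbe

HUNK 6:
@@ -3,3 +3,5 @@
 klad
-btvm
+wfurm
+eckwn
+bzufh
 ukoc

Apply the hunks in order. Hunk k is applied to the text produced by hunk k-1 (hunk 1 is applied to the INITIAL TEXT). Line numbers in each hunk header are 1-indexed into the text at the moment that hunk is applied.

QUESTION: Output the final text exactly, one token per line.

Answer: pcg
wuzuq
klad
wfurm
eckwn
bzufh
ukoc
rmbe
fwkx

Derivation:
Hunk 1: at line 2 remove [iuus,amnz] add [klad] -> 12 lines: pcg wuzuq klad btvm jue ggez hqu hodo sac jtkth xir fwkx
Hunk 2: at line 4 remove [ggez,hqu,hodo] add [cflf,qnfh] -> 11 lines: pcg wuzuq klad btvm jue cflf qnfh sac jtkth xir fwkx
Hunk 3: at line 6 remove [qnfh,sac,jtkth] add [hvg] -> 9 lines: pcg wuzuq klad btvm jue cflf hvg xir fwkx
Hunk 4: at line 6 remove [hvg,xir] add [rmbe] -> 8 lines: pcg wuzuq klad btvm jue cflf rmbe fwkx
Hunk 5: at line 4 remove [jue,cflf] add [ukoc] -> 7 lines: pcg wuzuq klad btvm ukoc rmbe fwkx
Hunk 6: at line 3 remove [btvm] add [wfurm,eckwn,bzufh] -> 9 lines: pcg wuzuq klad wfurm eckwn bzufh ukoc rmbe fwkx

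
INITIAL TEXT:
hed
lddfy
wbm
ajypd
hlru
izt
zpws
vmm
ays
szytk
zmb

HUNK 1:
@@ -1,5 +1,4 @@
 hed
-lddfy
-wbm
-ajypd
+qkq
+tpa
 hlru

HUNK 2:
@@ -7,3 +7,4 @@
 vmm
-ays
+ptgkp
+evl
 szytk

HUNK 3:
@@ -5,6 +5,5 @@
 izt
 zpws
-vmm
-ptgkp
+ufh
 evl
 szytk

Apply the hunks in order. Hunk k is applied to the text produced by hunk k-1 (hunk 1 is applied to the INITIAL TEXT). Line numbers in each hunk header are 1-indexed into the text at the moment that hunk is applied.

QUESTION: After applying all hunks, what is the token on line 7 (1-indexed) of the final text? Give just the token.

Answer: ufh

Derivation:
Hunk 1: at line 1 remove [lddfy,wbm,ajypd] add [qkq,tpa] -> 10 lines: hed qkq tpa hlru izt zpws vmm ays szytk zmb
Hunk 2: at line 7 remove [ays] add [ptgkp,evl] -> 11 lines: hed qkq tpa hlru izt zpws vmm ptgkp evl szytk zmb
Hunk 3: at line 5 remove [vmm,ptgkp] add [ufh] -> 10 lines: hed qkq tpa hlru izt zpws ufh evl szytk zmb
Final line 7: ufh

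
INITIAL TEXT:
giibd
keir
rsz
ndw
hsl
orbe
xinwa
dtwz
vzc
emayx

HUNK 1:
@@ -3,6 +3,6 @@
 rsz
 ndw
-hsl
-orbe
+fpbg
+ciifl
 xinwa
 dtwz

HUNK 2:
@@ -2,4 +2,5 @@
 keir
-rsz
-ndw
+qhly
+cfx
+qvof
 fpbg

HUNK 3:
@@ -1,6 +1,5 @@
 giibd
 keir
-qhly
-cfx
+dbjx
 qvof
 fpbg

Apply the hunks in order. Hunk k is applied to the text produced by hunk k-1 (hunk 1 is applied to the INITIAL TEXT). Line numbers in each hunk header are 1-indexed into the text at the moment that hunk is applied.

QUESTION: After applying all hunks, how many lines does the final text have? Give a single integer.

Hunk 1: at line 3 remove [hsl,orbe] add [fpbg,ciifl] -> 10 lines: giibd keir rsz ndw fpbg ciifl xinwa dtwz vzc emayx
Hunk 2: at line 2 remove [rsz,ndw] add [qhly,cfx,qvof] -> 11 lines: giibd keir qhly cfx qvof fpbg ciifl xinwa dtwz vzc emayx
Hunk 3: at line 1 remove [qhly,cfx] add [dbjx] -> 10 lines: giibd keir dbjx qvof fpbg ciifl xinwa dtwz vzc emayx
Final line count: 10

Answer: 10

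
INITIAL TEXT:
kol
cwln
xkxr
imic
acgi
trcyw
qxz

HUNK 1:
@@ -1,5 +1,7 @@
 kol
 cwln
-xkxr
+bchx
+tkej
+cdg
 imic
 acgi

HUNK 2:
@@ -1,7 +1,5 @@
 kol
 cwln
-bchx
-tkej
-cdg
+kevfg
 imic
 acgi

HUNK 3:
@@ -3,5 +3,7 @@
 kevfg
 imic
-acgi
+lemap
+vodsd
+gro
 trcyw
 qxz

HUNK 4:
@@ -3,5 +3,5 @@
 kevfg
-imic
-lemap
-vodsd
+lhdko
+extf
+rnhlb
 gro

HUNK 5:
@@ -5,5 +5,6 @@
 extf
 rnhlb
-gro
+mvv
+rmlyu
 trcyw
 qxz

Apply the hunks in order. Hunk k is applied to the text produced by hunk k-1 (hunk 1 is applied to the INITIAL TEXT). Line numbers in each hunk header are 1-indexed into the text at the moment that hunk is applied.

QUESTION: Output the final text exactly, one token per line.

Answer: kol
cwln
kevfg
lhdko
extf
rnhlb
mvv
rmlyu
trcyw
qxz

Derivation:
Hunk 1: at line 1 remove [xkxr] add [bchx,tkej,cdg] -> 9 lines: kol cwln bchx tkej cdg imic acgi trcyw qxz
Hunk 2: at line 1 remove [bchx,tkej,cdg] add [kevfg] -> 7 lines: kol cwln kevfg imic acgi trcyw qxz
Hunk 3: at line 3 remove [acgi] add [lemap,vodsd,gro] -> 9 lines: kol cwln kevfg imic lemap vodsd gro trcyw qxz
Hunk 4: at line 3 remove [imic,lemap,vodsd] add [lhdko,extf,rnhlb] -> 9 lines: kol cwln kevfg lhdko extf rnhlb gro trcyw qxz
Hunk 5: at line 5 remove [gro] add [mvv,rmlyu] -> 10 lines: kol cwln kevfg lhdko extf rnhlb mvv rmlyu trcyw qxz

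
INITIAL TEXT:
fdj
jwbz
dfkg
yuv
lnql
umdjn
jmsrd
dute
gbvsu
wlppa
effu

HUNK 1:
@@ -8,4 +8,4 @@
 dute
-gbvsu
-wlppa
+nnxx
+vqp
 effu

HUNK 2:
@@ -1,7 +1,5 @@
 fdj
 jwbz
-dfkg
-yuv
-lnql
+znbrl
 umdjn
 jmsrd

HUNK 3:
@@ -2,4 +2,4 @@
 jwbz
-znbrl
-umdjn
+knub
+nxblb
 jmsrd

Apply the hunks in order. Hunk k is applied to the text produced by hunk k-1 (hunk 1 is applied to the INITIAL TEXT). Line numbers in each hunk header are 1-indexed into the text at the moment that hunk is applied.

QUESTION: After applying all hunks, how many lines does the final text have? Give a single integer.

Hunk 1: at line 8 remove [gbvsu,wlppa] add [nnxx,vqp] -> 11 lines: fdj jwbz dfkg yuv lnql umdjn jmsrd dute nnxx vqp effu
Hunk 2: at line 1 remove [dfkg,yuv,lnql] add [znbrl] -> 9 lines: fdj jwbz znbrl umdjn jmsrd dute nnxx vqp effu
Hunk 3: at line 2 remove [znbrl,umdjn] add [knub,nxblb] -> 9 lines: fdj jwbz knub nxblb jmsrd dute nnxx vqp effu
Final line count: 9

Answer: 9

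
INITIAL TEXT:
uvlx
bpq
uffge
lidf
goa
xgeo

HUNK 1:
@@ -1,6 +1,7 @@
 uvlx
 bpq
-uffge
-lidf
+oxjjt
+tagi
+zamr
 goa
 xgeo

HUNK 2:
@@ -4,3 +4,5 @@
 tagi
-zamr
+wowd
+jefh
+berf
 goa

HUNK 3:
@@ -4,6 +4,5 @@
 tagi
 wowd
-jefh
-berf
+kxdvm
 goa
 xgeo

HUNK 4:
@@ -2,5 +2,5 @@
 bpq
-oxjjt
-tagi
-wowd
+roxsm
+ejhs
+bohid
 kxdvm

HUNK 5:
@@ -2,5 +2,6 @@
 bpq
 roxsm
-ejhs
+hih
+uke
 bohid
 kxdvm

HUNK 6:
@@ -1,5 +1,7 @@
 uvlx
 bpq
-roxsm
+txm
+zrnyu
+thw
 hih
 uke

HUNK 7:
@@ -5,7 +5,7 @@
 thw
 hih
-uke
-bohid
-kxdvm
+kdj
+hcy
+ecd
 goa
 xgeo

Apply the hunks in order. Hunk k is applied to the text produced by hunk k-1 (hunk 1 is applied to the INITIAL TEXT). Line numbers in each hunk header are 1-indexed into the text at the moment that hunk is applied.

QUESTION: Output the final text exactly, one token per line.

Hunk 1: at line 1 remove [uffge,lidf] add [oxjjt,tagi,zamr] -> 7 lines: uvlx bpq oxjjt tagi zamr goa xgeo
Hunk 2: at line 4 remove [zamr] add [wowd,jefh,berf] -> 9 lines: uvlx bpq oxjjt tagi wowd jefh berf goa xgeo
Hunk 3: at line 4 remove [jefh,berf] add [kxdvm] -> 8 lines: uvlx bpq oxjjt tagi wowd kxdvm goa xgeo
Hunk 4: at line 2 remove [oxjjt,tagi,wowd] add [roxsm,ejhs,bohid] -> 8 lines: uvlx bpq roxsm ejhs bohid kxdvm goa xgeo
Hunk 5: at line 2 remove [ejhs] add [hih,uke] -> 9 lines: uvlx bpq roxsm hih uke bohid kxdvm goa xgeo
Hunk 6: at line 1 remove [roxsm] add [txm,zrnyu,thw] -> 11 lines: uvlx bpq txm zrnyu thw hih uke bohid kxdvm goa xgeo
Hunk 7: at line 5 remove [uke,bohid,kxdvm] add [kdj,hcy,ecd] -> 11 lines: uvlx bpq txm zrnyu thw hih kdj hcy ecd goa xgeo

Answer: uvlx
bpq
txm
zrnyu
thw
hih
kdj
hcy
ecd
goa
xgeo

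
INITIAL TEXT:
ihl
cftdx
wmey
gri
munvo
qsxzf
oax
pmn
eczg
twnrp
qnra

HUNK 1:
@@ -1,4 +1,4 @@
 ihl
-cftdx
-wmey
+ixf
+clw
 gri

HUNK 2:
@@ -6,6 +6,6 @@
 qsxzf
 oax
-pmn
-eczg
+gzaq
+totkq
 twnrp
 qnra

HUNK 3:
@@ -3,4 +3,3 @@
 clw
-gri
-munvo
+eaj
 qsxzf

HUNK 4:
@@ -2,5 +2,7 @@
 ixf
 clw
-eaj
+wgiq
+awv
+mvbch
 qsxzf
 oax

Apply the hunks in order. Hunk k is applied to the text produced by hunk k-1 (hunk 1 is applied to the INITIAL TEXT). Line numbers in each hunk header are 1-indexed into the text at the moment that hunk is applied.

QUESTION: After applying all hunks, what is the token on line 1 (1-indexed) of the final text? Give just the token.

Answer: ihl

Derivation:
Hunk 1: at line 1 remove [cftdx,wmey] add [ixf,clw] -> 11 lines: ihl ixf clw gri munvo qsxzf oax pmn eczg twnrp qnra
Hunk 2: at line 6 remove [pmn,eczg] add [gzaq,totkq] -> 11 lines: ihl ixf clw gri munvo qsxzf oax gzaq totkq twnrp qnra
Hunk 3: at line 3 remove [gri,munvo] add [eaj] -> 10 lines: ihl ixf clw eaj qsxzf oax gzaq totkq twnrp qnra
Hunk 4: at line 2 remove [eaj] add [wgiq,awv,mvbch] -> 12 lines: ihl ixf clw wgiq awv mvbch qsxzf oax gzaq totkq twnrp qnra
Final line 1: ihl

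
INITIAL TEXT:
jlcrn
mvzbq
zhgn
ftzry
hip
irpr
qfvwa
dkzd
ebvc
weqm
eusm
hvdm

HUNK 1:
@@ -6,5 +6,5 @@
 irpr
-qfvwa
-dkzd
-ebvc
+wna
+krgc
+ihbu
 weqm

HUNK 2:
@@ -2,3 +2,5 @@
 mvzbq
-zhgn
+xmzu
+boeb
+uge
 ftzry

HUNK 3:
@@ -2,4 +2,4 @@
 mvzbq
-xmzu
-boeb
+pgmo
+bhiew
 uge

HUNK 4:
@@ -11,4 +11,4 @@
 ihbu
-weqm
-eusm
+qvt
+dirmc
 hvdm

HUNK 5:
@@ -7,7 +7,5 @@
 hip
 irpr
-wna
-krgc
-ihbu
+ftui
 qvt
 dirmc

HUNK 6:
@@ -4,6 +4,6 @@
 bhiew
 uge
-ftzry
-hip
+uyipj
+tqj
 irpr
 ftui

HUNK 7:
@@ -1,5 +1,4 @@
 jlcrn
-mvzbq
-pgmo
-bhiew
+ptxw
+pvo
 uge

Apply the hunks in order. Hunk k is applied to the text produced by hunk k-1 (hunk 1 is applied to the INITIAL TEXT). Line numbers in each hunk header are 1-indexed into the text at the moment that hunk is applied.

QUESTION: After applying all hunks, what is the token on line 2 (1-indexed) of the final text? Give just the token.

Answer: ptxw

Derivation:
Hunk 1: at line 6 remove [qfvwa,dkzd,ebvc] add [wna,krgc,ihbu] -> 12 lines: jlcrn mvzbq zhgn ftzry hip irpr wna krgc ihbu weqm eusm hvdm
Hunk 2: at line 2 remove [zhgn] add [xmzu,boeb,uge] -> 14 lines: jlcrn mvzbq xmzu boeb uge ftzry hip irpr wna krgc ihbu weqm eusm hvdm
Hunk 3: at line 2 remove [xmzu,boeb] add [pgmo,bhiew] -> 14 lines: jlcrn mvzbq pgmo bhiew uge ftzry hip irpr wna krgc ihbu weqm eusm hvdm
Hunk 4: at line 11 remove [weqm,eusm] add [qvt,dirmc] -> 14 lines: jlcrn mvzbq pgmo bhiew uge ftzry hip irpr wna krgc ihbu qvt dirmc hvdm
Hunk 5: at line 7 remove [wna,krgc,ihbu] add [ftui] -> 12 lines: jlcrn mvzbq pgmo bhiew uge ftzry hip irpr ftui qvt dirmc hvdm
Hunk 6: at line 4 remove [ftzry,hip] add [uyipj,tqj] -> 12 lines: jlcrn mvzbq pgmo bhiew uge uyipj tqj irpr ftui qvt dirmc hvdm
Hunk 7: at line 1 remove [mvzbq,pgmo,bhiew] add [ptxw,pvo] -> 11 lines: jlcrn ptxw pvo uge uyipj tqj irpr ftui qvt dirmc hvdm
Final line 2: ptxw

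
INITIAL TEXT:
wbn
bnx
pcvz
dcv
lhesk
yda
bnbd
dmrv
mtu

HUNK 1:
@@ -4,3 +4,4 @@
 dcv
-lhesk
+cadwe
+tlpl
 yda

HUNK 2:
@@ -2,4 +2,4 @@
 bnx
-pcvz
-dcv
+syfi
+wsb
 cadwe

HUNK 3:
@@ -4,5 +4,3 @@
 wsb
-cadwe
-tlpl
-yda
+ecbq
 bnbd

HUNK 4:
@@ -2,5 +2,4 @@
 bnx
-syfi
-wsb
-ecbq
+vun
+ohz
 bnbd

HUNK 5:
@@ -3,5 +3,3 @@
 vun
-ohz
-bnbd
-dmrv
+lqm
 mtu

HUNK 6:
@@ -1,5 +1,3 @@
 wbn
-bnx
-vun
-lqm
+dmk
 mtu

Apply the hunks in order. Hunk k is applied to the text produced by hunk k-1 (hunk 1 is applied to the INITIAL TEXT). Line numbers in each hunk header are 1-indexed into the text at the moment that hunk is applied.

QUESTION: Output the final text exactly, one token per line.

Hunk 1: at line 4 remove [lhesk] add [cadwe,tlpl] -> 10 lines: wbn bnx pcvz dcv cadwe tlpl yda bnbd dmrv mtu
Hunk 2: at line 2 remove [pcvz,dcv] add [syfi,wsb] -> 10 lines: wbn bnx syfi wsb cadwe tlpl yda bnbd dmrv mtu
Hunk 3: at line 4 remove [cadwe,tlpl,yda] add [ecbq] -> 8 lines: wbn bnx syfi wsb ecbq bnbd dmrv mtu
Hunk 4: at line 2 remove [syfi,wsb,ecbq] add [vun,ohz] -> 7 lines: wbn bnx vun ohz bnbd dmrv mtu
Hunk 5: at line 3 remove [ohz,bnbd,dmrv] add [lqm] -> 5 lines: wbn bnx vun lqm mtu
Hunk 6: at line 1 remove [bnx,vun,lqm] add [dmk] -> 3 lines: wbn dmk mtu

Answer: wbn
dmk
mtu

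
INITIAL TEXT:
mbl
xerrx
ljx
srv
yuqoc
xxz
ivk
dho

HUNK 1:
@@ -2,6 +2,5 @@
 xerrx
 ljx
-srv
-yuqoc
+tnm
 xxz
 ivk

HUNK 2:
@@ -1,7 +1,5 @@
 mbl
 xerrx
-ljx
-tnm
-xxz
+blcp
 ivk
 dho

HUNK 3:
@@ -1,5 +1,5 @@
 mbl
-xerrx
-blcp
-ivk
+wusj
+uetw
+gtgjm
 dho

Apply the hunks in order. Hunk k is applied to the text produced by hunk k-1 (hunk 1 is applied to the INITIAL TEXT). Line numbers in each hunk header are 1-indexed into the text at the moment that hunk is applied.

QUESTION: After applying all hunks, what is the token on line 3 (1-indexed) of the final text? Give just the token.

Hunk 1: at line 2 remove [srv,yuqoc] add [tnm] -> 7 lines: mbl xerrx ljx tnm xxz ivk dho
Hunk 2: at line 1 remove [ljx,tnm,xxz] add [blcp] -> 5 lines: mbl xerrx blcp ivk dho
Hunk 3: at line 1 remove [xerrx,blcp,ivk] add [wusj,uetw,gtgjm] -> 5 lines: mbl wusj uetw gtgjm dho
Final line 3: uetw

Answer: uetw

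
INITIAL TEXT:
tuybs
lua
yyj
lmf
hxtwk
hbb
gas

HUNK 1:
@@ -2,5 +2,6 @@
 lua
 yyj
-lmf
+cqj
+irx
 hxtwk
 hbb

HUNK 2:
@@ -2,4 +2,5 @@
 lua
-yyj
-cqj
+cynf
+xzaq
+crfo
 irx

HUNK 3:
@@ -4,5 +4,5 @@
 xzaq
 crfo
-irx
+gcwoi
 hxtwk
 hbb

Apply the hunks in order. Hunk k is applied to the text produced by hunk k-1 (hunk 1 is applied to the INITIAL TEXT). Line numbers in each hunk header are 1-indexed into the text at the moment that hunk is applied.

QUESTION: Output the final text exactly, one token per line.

Hunk 1: at line 2 remove [lmf] add [cqj,irx] -> 8 lines: tuybs lua yyj cqj irx hxtwk hbb gas
Hunk 2: at line 2 remove [yyj,cqj] add [cynf,xzaq,crfo] -> 9 lines: tuybs lua cynf xzaq crfo irx hxtwk hbb gas
Hunk 3: at line 4 remove [irx] add [gcwoi] -> 9 lines: tuybs lua cynf xzaq crfo gcwoi hxtwk hbb gas

Answer: tuybs
lua
cynf
xzaq
crfo
gcwoi
hxtwk
hbb
gas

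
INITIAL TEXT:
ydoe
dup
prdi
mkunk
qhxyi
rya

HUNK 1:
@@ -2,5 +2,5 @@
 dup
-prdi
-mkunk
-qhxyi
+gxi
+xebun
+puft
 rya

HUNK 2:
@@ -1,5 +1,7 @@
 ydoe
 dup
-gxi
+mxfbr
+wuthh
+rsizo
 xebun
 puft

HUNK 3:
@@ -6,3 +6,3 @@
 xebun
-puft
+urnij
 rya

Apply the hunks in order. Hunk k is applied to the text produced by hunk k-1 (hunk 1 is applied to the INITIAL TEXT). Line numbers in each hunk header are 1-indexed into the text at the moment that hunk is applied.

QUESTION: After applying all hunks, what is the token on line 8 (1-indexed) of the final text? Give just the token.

Answer: rya

Derivation:
Hunk 1: at line 2 remove [prdi,mkunk,qhxyi] add [gxi,xebun,puft] -> 6 lines: ydoe dup gxi xebun puft rya
Hunk 2: at line 1 remove [gxi] add [mxfbr,wuthh,rsizo] -> 8 lines: ydoe dup mxfbr wuthh rsizo xebun puft rya
Hunk 3: at line 6 remove [puft] add [urnij] -> 8 lines: ydoe dup mxfbr wuthh rsizo xebun urnij rya
Final line 8: rya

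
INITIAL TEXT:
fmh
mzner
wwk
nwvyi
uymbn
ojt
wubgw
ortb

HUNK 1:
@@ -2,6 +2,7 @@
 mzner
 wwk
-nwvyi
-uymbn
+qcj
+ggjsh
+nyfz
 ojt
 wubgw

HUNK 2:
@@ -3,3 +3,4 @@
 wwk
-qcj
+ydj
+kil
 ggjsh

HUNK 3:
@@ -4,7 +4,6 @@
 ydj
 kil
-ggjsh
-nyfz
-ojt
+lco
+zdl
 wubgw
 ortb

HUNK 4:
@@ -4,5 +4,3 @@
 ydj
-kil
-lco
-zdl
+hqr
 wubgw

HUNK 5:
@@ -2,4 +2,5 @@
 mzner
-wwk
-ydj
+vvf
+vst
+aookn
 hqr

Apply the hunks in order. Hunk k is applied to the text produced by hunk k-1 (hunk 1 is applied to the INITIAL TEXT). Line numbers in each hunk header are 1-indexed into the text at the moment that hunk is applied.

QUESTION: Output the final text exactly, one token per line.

Hunk 1: at line 2 remove [nwvyi,uymbn] add [qcj,ggjsh,nyfz] -> 9 lines: fmh mzner wwk qcj ggjsh nyfz ojt wubgw ortb
Hunk 2: at line 3 remove [qcj] add [ydj,kil] -> 10 lines: fmh mzner wwk ydj kil ggjsh nyfz ojt wubgw ortb
Hunk 3: at line 4 remove [ggjsh,nyfz,ojt] add [lco,zdl] -> 9 lines: fmh mzner wwk ydj kil lco zdl wubgw ortb
Hunk 4: at line 4 remove [kil,lco,zdl] add [hqr] -> 7 lines: fmh mzner wwk ydj hqr wubgw ortb
Hunk 5: at line 2 remove [wwk,ydj] add [vvf,vst,aookn] -> 8 lines: fmh mzner vvf vst aookn hqr wubgw ortb

Answer: fmh
mzner
vvf
vst
aookn
hqr
wubgw
ortb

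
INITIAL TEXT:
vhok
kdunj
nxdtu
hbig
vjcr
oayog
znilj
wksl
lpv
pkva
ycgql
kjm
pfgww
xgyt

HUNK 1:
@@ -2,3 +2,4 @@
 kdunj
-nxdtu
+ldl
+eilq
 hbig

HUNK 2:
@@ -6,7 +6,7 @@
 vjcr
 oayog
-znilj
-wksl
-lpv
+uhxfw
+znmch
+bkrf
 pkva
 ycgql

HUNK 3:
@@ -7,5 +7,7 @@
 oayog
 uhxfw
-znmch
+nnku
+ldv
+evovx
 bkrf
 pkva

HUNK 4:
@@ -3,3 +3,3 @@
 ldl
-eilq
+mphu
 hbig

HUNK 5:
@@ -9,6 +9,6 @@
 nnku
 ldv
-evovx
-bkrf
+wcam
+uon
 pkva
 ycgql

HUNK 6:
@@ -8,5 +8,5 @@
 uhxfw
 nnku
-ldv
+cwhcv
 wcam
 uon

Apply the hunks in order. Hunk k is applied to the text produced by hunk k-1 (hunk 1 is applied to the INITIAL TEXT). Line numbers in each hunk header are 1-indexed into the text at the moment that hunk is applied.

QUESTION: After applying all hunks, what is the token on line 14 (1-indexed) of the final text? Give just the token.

Hunk 1: at line 2 remove [nxdtu] add [ldl,eilq] -> 15 lines: vhok kdunj ldl eilq hbig vjcr oayog znilj wksl lpv pkva ycgql kjm pfgww xgyt
Hunk 2: at line 6 remove [znilj,wksl,lpv] add [uhxfw,znmch,bkrf] -> 15 lines: vhok kdunj ldl eilq hbig vjcr oayog uhxfw znmch bkrf pkva ycgql kjm pfgww xgyt
Hunk 3: at line 7 remove [znmch] add [nnku,ldv,evovx] -> 17 lines: vhok kdunj ldl eilq hbig vjcr oayog uhxfw nnku ldv evovx bkrf pkva ycgql kjm pfgww xgyt
Hunk 4: at line 3 remove [eilq] add [mphu] -> 17 lines: vhok kdunj ldl mphu hbig vjcr oayog uhxfw nnku ldv evovx bkrf pkva ycgql kjm pfgww xgyt
Hunk 5: at line 9 remove [evovx,bkrf] add [wcam,uon] -> 17 lines: vhok kdunj ldl mphu hbig vjcr oayog uhxfw nnku ldv wcam uon pkva ycgql kjm pfgww xgyt
Hunk 6: at line 8 remove [ldv] add [cwhcv] -> 17 lines: vhok kdunj ldl mphu hbig vjcr oayog uhxfw nnku cwhcv wcam uon pkva ycgql kjm pfgww xgyt
Final line 14: ycgql

Answer: ycgql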